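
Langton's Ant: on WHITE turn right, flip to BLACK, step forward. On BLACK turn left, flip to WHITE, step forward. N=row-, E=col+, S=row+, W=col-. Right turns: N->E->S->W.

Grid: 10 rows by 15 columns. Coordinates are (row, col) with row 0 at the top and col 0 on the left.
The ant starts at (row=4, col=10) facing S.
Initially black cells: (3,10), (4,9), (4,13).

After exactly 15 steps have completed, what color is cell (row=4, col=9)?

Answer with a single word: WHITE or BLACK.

Step 1: on WHITE (4,10): turn R to W, flip to black, move to (4,9). |black|=4
Step 2: on BLACK (4,9): turn L to S, flip to white, move to (5,9). |black|=3
Step 3: on WHITE (5,9): turn R to W, flip to black, move to (5,8). |black|=4
Step 4: on WHITE (5,8): turn R to N, flip to black, move to (4,8). |black|=5
Step 5: on WHITE (4,8): turn R to E, flip to black, move to (4,9). |black|=6
Step 6: on WHITE (4,9): turn R to S, flip to black, move to (5,9). |black|=7
Step 7: on BLACK (5,9): turn L to E, flip to white, move to (5,10). |black|=6
Step 8: on WHITE (5,10): turn R to S, flip to black, move to (6,10). |black|=7
Step 9: on WHITE (6,10): turn R to W, flip to black, move to (6,9). |black|=8
Step 10: on WHITE (6,9): turn R to N, flip to black, move to (5,9). |black|=9
Step 11: on WHITE (5,9): turn R to E, flip to black, move to (5,10). |black|=10
Step 12: on BLACK (5,10): turn L to N, flip to white, move to (4,10). |black|=9
Step 13: on BLACK (4,10): turn L to W, flip to white, move to (4,9). |black|=8
Step 14: on BLACK (4,9): turn L to S, flip to white, move to (5,9). |black|=7
Step 15: on BLACK (5,9): turn L to E, flip to white, move to (5,10). |black|=6

Answer: WHITE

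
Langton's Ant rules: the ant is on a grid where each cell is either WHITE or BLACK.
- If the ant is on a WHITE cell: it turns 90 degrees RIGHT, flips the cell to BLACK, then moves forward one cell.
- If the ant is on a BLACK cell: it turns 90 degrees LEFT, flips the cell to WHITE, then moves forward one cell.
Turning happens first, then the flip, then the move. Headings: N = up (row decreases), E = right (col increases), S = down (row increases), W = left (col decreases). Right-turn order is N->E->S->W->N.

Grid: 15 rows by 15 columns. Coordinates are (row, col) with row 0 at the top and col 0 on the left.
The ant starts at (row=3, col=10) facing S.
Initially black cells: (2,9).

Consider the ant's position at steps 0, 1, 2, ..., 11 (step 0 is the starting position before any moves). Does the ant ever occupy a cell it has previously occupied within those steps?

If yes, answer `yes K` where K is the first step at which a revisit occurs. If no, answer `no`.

Answer: yes 6

Derivation:
Step 1: on WHITE (3,10): turn R to W, flip to black, move to (3,9). |black|=2 — new cell
Step 2: on WHITE (3,9): turn R to N, flip to black, move to (2,9). |black|=3 — new cell
Step 3: on BLACK (2,9): turn L to W, flip to white, move to (2,8). |black|=2 — new cell
Step 4: on WHITE (2,8): turn R to N, flip to black, move to (1,8). |black|=3 — new cell
Step 5: on WHITE (1,8): turn R to E, flip to black, move to (1,9). |black|=4 — new cell
Step 6: on WHITE (1,9): turn R to S, flip to black, move to (2,9). |black|=5 — REVISIT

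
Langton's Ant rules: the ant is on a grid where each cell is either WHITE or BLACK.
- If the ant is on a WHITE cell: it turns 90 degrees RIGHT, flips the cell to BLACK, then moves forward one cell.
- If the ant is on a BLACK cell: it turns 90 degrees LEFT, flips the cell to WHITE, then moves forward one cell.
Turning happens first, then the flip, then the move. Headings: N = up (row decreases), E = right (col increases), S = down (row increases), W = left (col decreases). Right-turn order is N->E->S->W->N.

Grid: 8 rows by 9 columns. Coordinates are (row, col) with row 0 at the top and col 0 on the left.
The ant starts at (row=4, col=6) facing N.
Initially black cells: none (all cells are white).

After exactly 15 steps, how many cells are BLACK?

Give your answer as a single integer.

Step 1: on WHITE (4,6): turn R to E, flip to black, move to (4,7). |black|=1
Step 2: on WHITE (4,7): turn R to S, flip to black, move to (5,7). |black|=2
Step 3: on WHITE (5,7): turn R to W, flip to black, move to (5,6). |black|=3
Step 4: on WHITE (5,6): turn R to N, flip to black, move to (4,6). |black|=4
Step 5: on BLACK (4,6): turn L to W, flip to white, move to (4,5). |black|=3
Step 6: on WHITE (4,5): turn R to N, flip to black, move to (3,5). |black|=4
Step 7: on WHITE (3,5): turn R to E, flip to black, move to (3,6). |black|=5
Step 8: on WHITE (3,6): turn R to S, flip to black, move to (4,6). |black|=6
Step 9: on WHITE (4,6): turn R to W, flip to black, move to (4,5). |black|=7
Step 10: on BLACK (4,5): turn L to S, flip to white, move to (5,5). |black|=6
Step 11: on WHITE (5,5): turn R to W, flip to black, move to (5,4). |black|=7
Step 12: on WHITE (5,4): turn R to N, flip to black, move to (4,4). |black|=8
Step 13: on WHITE (4,4): turn R to E, flip to black, move to (4,5). |black|=9
Step 14: on WHITE (4,5): turn R to S, flip to black, move to (5,5). |black|=10
Step 15: on BLACK (5,5): turn L to E, flip to white, move to (5,6). |black|=9

Answer: 9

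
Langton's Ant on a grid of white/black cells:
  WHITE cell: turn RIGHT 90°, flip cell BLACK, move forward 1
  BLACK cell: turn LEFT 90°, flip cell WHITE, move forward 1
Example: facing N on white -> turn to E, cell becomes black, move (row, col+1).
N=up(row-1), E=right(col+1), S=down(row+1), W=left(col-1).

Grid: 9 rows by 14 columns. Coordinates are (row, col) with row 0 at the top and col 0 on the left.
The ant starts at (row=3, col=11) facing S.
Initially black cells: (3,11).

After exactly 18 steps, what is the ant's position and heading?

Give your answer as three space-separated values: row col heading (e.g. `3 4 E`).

Step 1: on BLACK (3,11): turn L to E, flip to white, move to (3,12). |black|=0
Step 2: on WHITE (3,12): turn R to S, flip to black, move to (4,12). |black|=1
Step 3: on WHITE (4,12): turn R to W, flip to black, move to (4,11). |black|=2
Step 4: on WHITE (4,11): turn R to N, flip to black, move to (3,11). |black|=3
Step 5: on WHITE (3,11): turn R to E, flip to black, move to (3,12). |black|=4
Step 6: on BLACK (3,12): turn L to N, flip to white, move to (2,12). |black|=3
Step 7: on WHITE (2,12): turn R to E, flip to black, move to (2,13). |black|=4
Step 8: on WHITE (2,13): turn R to S, flip to black, move to (3,13). |black|=5
Step 9: on WHITE (3,13): turn R to W, flip to black, move to (3,12). |black|=6
Step 10: on WHITE (3,12): turn R to N, flip to black, move to (2,12). |black|=7
Step 11: on BLACK (2,12): turn L to W, flip to white, move to (2,11). |black|=6
Step 12: on WHITE (2,11): turn R to N, flip to black, move to (1,11). |black|=7
Step 13: on WHITE (1,11): turn R to E, flip to black, move to (1,12). |black|=8
Step 14: on WHITE (1,12): turn R to S, flip to black, move to (2,12). |black|=9
Step 15: on WHITE (2,12): turn R to W, flip to black, move to (2,11). |black|=10
Step 16: on BLACK (2,11): turn L to S, flip to white, move to (3,11). |black|=9
Step 17: on BLACK (3,11): turn L to E, flip to white, move to (3,12). |black|=8
Step 18: on BLACK (3,12): turn L to N, flip to white, move to (2,12). |black|=7

Answer: 2 12 N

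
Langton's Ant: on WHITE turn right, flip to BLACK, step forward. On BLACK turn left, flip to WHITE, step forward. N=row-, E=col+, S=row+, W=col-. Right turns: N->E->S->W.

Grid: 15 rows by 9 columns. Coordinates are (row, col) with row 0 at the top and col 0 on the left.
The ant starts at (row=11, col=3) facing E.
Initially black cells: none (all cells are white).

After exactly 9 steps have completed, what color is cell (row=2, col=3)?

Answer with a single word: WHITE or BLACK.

Answer: WHITE

Derivation:
Step 1: on WHITE (11,3): turn R to S, flip to black, move to (12,3). |black|=1
Step 2: on WHITE (12,3): turn R to W, flip to black, move to (12,2). |black|=2
Step 3: on WHITE (12,2): turn R to N, flip to black, move to (11,2). |black|=3
Step 4: on WHITE (11,2): turn R to E, flip to black, move to (11,3). |black|=4
Step 5: on BLACK (11,3): turn L to N, flip to white, move to (10,3). |black|=3
Step 6: on WHITE (10,3): turn R to E, flip to black, move to (10,4). |black|=4
Step 7: on WHITE (10,4): turn R to S, flip to black, move to (11,4). |black|=5
Step 8: on WHITE (11,4): turn R to W, flip to black, move to (11,3). |black|=6
Step 9: on WHITE (11,3): turn R to N, flip to black, move to (10,3). |black|=7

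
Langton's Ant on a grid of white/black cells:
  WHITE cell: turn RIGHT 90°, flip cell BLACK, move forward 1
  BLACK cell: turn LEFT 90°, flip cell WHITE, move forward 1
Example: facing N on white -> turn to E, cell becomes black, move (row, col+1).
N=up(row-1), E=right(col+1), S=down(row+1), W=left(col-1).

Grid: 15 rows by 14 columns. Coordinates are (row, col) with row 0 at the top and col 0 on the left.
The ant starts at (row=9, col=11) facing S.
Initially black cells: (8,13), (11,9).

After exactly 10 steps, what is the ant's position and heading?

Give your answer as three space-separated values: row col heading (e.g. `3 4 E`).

Answer: 8 12 N

Derivation:
Step 1: on WHITE (9,11): turn R to W, flip to black, move to (9,10). |black|=3
Step 2: on WHITE (9,10): turn R to N, flip to black, move to (8,10). |black|=4
Step 3: on WHITE (8,10): turn R to E, flip to black, move to (8,11). |black|=5
Step 4: on WHITE (8,11): turn R to S, flip to black, move to (9,11). |black|=6
Step 5: on BLACK (9,11): turn L to E, flip to white, move to (9,12). |black|=5
Step 6: on WHITE (9,12): turn R to S, flip to black, move to (10,12). |black|=6
Step 7: on WHITE (10,12): turn R to W, flip to black, move to (10,11). |black|=7
Step 8: on WHITE (10,11): turn R to N, flip to black, move to (9,11). |black|=8
Step 9: on WHITE (9,11): turn R to E, flip to black, move to (9,12). |black|=9
Step 10: on BLACK (9,12): turn L to N, flip to white, move to (8,12). |black|=8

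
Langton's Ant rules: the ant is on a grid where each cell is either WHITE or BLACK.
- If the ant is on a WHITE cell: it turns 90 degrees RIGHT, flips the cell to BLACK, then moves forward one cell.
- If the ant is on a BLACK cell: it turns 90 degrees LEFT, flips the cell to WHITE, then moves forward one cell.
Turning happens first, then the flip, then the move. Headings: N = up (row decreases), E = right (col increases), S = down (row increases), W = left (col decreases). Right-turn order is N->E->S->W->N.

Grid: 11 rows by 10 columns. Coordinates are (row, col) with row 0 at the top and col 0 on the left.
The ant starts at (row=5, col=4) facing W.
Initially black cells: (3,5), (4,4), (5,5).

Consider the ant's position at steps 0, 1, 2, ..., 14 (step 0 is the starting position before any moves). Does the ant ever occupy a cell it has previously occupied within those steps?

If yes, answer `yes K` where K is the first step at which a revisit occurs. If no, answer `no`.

Answer: yes 5

Derivation:
Step 1: on WHITE (5,4): turn R to N, flip to black, move to (4,4). |black|=4 — new cell
Step 2: on BLACK (4,4): turn L to W, flip to white, move to (4,3). |black|=3 — new cell
Step 3: on WHITE (4,3): turn R to N, flip to black, move to (3,3). |black|=4 — new cell
Step 4: on WHITE (3,3): turn R to E, flip to black, move to (3,4). |black|=5 — new cell
Step 5: on WHITE (3,4): turn R to S, flip to black, move to (4,4). |black|=6 — REVISIT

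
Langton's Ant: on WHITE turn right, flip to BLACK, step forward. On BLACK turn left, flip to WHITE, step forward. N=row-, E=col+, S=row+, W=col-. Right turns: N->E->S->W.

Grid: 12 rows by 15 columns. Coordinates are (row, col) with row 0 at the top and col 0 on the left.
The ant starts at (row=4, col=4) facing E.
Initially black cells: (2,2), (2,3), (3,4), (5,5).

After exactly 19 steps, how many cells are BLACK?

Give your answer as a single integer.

Step 1: on WHITE (4,4): turn R to S, flip to black, move to (5,4). |black|=5
Step 2: on WHITE (5,4): turn R to W, flip to black, move to (5,3). |black|=6
Step 3: on WHITE (5,3): turn R to N, flip to black, move to (4,3). |black|=7
Step 4: on WHITE (4,3): turn R to E, flip to black, move to (4,4). |black|=8
Step 5: on BLACK (4,4): turn L to N, flip to white, move to (3,4). |black|=7
Step 6: on BLACK (3,4): turn L to W, flip to white, move to (3,3). |black|=6
Step 7: on WHITE (3,3): turn R to N, flip to black, move to (2,3). |black|=7
Step 8: on BLACK (2,3): turn L to W, flip to white, move to (2,2). |black|=6
Step 9: on BLACK (2,2): turn L to S, flip to white, move to (3,2). |black|=5
Step 10: on WHITE (3,2): turn R to W, flip to black, move to (3,1). |black|=6
Step 11: on WHITE (3,1): turn R to N, flip to black, move to (2,1). |black|=7
Step 12: on WHITE (2,1): turn R to E, flip to black, move to (2,2). |black|=8
Step 13: on WHITE (2,2): turn R to S, flip to black, move to (3,2). |black|=9
Step 14: on BLACK (3,2): turn L to E, flip to white, move to (3,3). |black|=8
Step 15: on BLACK (3,3): turn L to N, flip to white, move to (2,3). |black|=7
Step 16: on WHITE (2,3): turn R to E, flip to black, move to (2,4). |black|=8
Step 17: on WHITE (2,4): turn R to S, flip to black, move to (3,4). |black|=9
Step 18: on WHITE (3,4): turn R to W, flip to black, move to (3,3). |black|=10
Step 19: on WHITE (3,3): turn R to N, flip to black, move to (2,3). |black|=11

Answer: 11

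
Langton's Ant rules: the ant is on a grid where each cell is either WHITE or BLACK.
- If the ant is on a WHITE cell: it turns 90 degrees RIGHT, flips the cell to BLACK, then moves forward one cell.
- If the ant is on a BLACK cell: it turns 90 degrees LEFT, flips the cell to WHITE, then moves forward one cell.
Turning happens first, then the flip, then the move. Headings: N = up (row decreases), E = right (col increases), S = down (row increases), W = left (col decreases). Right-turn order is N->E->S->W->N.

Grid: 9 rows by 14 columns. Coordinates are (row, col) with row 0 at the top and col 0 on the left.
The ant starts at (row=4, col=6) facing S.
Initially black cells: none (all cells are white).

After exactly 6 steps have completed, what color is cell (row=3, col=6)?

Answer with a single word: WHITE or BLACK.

Step 1: on WHITE (4,6): turn R to W, flip to black, move to (4,5). |black|=1
Step 2: on WHITE (4,5): turn R to N, flip to black, move to (3,5). |black|=2
Step 3: on WHITE (3,5): turn R to E, flip to black, move to (3,6). |black|=3
Step 4: on WHITE (3,6): turn R to S, flip to black, move to (4,6). |black|=4
Step 5: on BLACK (4,6): turn L to E, flip to white, move to (4,7). |black|=3
Step 6: on WHITE (4,7): turn R to S, flip to black, move to (5,7). |black|=4

Answer: BLACK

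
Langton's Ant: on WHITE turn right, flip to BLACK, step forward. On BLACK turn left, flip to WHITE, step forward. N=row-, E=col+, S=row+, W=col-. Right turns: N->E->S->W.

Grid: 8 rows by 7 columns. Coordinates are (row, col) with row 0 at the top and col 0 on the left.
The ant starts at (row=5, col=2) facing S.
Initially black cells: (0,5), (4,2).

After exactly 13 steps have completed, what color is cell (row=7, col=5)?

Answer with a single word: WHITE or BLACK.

Answer: WHITE

Derivation:
Step 1: on WHITE (5,2): turn R to W, flip to black, move to (5,1). |black|=3
Step 2: on WHITE (5,1): turn R to N, flip to black, move to (4,1). |black|=4
Step 3: on WHITE (4,1): turn R to E, flip to black, move to (4,2). |black|=5
Step 4: on BLACK (4,2): turn L to N, flip to white, move to (3,2). |black|=4
Step 5: on WHITE (3,2): turn R to E, flip to black, move to (3,3). |black|=5
Step 6: on WHITE (3,3): turn R to S, flip to black, move to (4,3). |black|=6
Step 7: on WHITE (4,3): turn R to W, flip to black, move to (4,2). |black|=7
Step 8: on WHITE (4,2): turn R to N, flip to black, move to (3,2). |black|=8
Step 9: on BLACK (3,2): turn L to W, flip to white, move to (3,1). |black|=7
Step 10: on WHITE (3,1): turn R to N, flip to black, move to (2,1). |black|=8
Step 11: on WHITE (2,1): turn R to E, flip to black, move to (2,2). |black|=9
Step 12: on WHITE (2,2): turn R to S, flip to black, move to (3,2). |black|=10
Step 13: on WHITE (3,2): turn R to W, flip to black, move to (3,1). |black|=11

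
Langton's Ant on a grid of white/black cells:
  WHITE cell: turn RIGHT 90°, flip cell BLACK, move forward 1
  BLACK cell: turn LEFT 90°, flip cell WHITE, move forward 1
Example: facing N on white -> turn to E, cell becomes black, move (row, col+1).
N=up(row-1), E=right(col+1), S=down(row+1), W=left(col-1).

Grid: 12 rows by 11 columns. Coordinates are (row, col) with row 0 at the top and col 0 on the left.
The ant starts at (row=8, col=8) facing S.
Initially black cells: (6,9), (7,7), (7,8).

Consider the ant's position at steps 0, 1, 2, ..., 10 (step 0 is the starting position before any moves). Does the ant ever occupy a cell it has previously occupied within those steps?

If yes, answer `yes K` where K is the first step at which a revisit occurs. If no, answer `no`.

Answer: yes 6

Derivation:
Step 1: on WHITE (8,8): turn R to W, flip to black, move to (8,7). |black|=4 — new cell
Step 2: on WHITE (8,7): turn R to N, flip to black, move to (7,7). |black|=5 — new cell
Step 3: on BLACK (7,7): turn L to W, flip to white, move to (7,6). |black|=4 — new cell
Step 4: on WHITE (7,6): turn R to N, flip to black, move to (6,6). |black|=5 — new cell
Step 5: on WHITE (6,6): turn R to E, flip to black, move to (6,7). |black|=6 — new cell
Step 6: on WHITE (6,7): turn R to S, flip to black, move to (7,7). |black|=7 — REVISIT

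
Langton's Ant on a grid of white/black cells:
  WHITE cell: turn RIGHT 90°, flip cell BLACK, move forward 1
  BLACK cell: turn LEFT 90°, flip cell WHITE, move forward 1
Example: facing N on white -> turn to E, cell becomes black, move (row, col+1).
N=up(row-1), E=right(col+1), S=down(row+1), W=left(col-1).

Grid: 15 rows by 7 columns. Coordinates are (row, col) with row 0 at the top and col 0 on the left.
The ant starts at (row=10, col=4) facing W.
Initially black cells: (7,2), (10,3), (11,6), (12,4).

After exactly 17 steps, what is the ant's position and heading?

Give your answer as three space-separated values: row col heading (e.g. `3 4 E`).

Step 1: on WHITE (10,4): turn R to N, flip to black, move to (9,4). |black|=5
Step 2: on WHITE (9,4): turn R to E, flip to black, move to (9,5). |black|=6
Step 3: on WHITE (9,5): turn R to S, flip to black, move to (10,5). |black|=7
Step 4: on WHITE (10,5): turn R to W, flip to black, move to (10,4). |black|=8
Step 5: on BLACK (10,4): turn L to S, flip to white, move to (11,4). |black|=7
Step 6: on WHITE (11,4): turn R to W, flip to black, move to (11,3). |black|=8
Step 7: on WHITE (11,3): turn R to N, flip to black, move to (10,3). |black|=9
Step 8: on BLACK (10,3): turn L to W, flip to white, move to (10,2). |black|=8
Step 9: on WHITE (10,2): turn R to N, flip to black, move to (9,2). |black|=9
Step 10: on WHITE (9,2): turn R to E, flip to black, move to (9,3). |black|=10
Step 11: on WHITE (9,3): turn R to S, flip to black, move to (10,3). |black|=11
Step 12: on WHITE (10,3): turn R to W, flip to black, move to (10,2). |black|=12
Step 13: on BLACK (10,2): turn L to S, flip to white, move to (11,2). |black|=11
Step 14: on WHITE (11,2): turn R to W, flip to black, move to (11,1). |black|=12
Step 15: on WHITE (11,1): turn R to N, flip to black, move to (10,1). |black|=13
Step 16: on WHITE (10,1): turn R to E, flip to black, move to (10,2). |black|=14
Step 17: on WHITE (10,2): turn R to S, flip to black, move to (11,2). |black|=15

Answer: 11 2 S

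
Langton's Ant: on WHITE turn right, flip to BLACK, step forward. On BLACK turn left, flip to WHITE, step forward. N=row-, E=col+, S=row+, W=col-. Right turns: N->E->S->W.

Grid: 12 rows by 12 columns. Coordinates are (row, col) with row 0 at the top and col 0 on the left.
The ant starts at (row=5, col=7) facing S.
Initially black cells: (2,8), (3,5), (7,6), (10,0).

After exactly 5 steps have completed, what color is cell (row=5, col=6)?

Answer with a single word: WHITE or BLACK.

Step 1: on WHITE (5,7): turn R to W, flip to black, move to (5,6). |black|=5
Step 2: on WHITE (5,6): turn R to N, flip to black, move to (4,6). |black|=6
Step 3: on WHITE (4,6): turn R to E, flip to black, move to (4,7). |black|=7
Step 4: on WHITE (4,7): turn R to S, flip to black, move to (5,7). |black|=8
Step 5: on BLACK (5,7): turn L to E, flip to white, move to (5,8). |black|=7

Answer: BLACK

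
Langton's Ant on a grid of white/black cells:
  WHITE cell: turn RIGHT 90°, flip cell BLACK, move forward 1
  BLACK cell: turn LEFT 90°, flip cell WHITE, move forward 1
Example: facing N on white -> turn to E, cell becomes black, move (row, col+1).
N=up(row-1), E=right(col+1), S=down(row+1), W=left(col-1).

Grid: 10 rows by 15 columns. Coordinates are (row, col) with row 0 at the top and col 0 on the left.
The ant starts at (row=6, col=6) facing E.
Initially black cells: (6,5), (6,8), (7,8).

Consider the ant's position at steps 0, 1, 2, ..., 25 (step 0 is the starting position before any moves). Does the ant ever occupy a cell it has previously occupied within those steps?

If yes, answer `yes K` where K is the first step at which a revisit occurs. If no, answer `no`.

Answer: yes 7

Derivation:
Step 1: on WHITE (6,6): turn R to S, flip to black, move to (7,6). |black|=4 — new cell
Step 2: on WHITE (7,6): turn R to W, flip to black, move to (7,5). |black|=5 — new cell
Step 3: on WHITE (7,5): turn R to N, flip to black, move to (6,5). |black|=6 — new cell
Step 4: on BLACK (6,5): turn L to W, flip to white, move to (6,4). |black|=5 — new cell
Step 5: on WHITE (6,4): turn R to N, flip to black, move to (5,4). |black|=6 — new cell
Step 6: on WHITE (5,4): turn R to E, flip to black, move to (5,5). |black|=7 — new cell
Step 7: on WHITE (5,5): turn R to S, flip to black, move to (6,5). |black|=8 — REVISIT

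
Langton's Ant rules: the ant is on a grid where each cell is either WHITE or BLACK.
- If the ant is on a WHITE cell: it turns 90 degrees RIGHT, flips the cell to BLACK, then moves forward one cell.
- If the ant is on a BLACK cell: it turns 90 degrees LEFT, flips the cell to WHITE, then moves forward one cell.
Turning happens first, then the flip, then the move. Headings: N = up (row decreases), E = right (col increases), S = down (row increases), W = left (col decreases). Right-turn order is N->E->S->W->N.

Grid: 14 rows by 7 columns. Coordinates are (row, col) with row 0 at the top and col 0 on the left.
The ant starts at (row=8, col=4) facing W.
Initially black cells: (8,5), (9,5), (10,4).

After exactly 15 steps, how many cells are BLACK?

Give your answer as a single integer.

Step 1: on WHITE (8,4): turn R to N, flip to black, move to (7,4). |black|=4
Step 2: on WHITE (7,4): turn R to E, flip to black, move to (7,5). |black|=5
Step 3: on WHITE (7,5): turn R to S, flip to black, move to (8,5). |black|=6
Step 4: on BLACK (8,5): turn L to E, flip to white, move to (8,6). |black|=5
Step 5: on WHITE (8,6): turn R to S, flip to black, move to (9,6). |black|=6
Step 6: on WHITE (9,6): turn R to W, flip to black, move to (9,5). |black|=7
Step 7: on BLACK (9,5): turn L to S, flip to white, move to (10,5). |black|=6
Step 8: on WHITE (10,5): turn R to W, flip to black, move to (10,4). |black|=7
Step 9: on BLACK (10,4): turn L to S, flip to white, move to (11,4). |black|=6
Step 10: on WHITE (11,4): turn R to W, flip to black, move to (11,3). |black|=7
Step 11: on WHITE (11,3): turn R to N, flip to black, move to (10,3). |black|=8
Step 12: on WHITE (10,3): turn R to E, flip to black, move to (10,4). |black|=9
Step 13: on WHITE (10,4): turn R to S, flip to black, move to (11,4). |black|=10
Step 14: on BLACK (11,4): turn L to E, flip to white, move to (11,5). |black|=9
Step 15: on WHITE (11,5): turn R to S, flip to black, move to (12,5). |black|=10

Answer: 10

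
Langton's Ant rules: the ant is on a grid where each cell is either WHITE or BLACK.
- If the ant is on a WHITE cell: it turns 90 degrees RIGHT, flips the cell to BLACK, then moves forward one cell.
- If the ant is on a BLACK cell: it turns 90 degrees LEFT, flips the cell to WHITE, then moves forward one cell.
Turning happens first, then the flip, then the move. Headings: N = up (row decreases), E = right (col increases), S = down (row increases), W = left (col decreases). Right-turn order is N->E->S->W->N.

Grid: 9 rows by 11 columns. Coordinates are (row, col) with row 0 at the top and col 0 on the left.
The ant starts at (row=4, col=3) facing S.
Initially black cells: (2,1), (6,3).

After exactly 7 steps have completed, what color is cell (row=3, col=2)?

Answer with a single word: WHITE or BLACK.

Answer: BLACK

Derivation:
Step 1: on WHITE (4,3): turn R to W, flip to black, move to (4,2). |black|=3
Step 2: on WHITE (4,2): turn R to N, flip to black, move to (3,2). |black|=4
Step 3: on WHITE (3,2): turn R to E, flip to black, move to (3,3). |black|=5
Step 4: on WHITE (3,3): turn R to S, flip to black, move to (4,3). |black|=6
Step 5: on BLACK (4,3): turn L to E, flip to white, move to (4,4). |black|=5
Step 6: on WHITE (4,4): turn R to S, flip to black, move to (5,4). |black|=6
Step 7: on WHITE (5,4): turn R to W, flip to black, move to (5,3). |black|=7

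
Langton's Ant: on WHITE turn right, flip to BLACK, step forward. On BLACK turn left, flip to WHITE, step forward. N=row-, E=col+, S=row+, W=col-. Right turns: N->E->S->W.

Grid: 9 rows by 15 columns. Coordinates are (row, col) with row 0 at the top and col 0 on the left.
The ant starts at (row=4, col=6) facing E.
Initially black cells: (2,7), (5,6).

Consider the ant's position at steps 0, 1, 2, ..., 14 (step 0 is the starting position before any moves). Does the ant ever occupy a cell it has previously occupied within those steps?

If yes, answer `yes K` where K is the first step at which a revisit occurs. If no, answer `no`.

Answer: yes 5

Derivation:
Step 1: on WHITE (4,6): turn R to S, flip to black, move to (5,6). |black|=3 — new cell
Step 2: on BLACK (5,6): turn L to E, flip to white, move to (5,7). |black|=2 — new cell
Step 3: on WHITE (5,7): turn R to S, flip to black, move to (6,7). |black|=3 — new cell
Step 4: on WHITE (6,7): turn R to W, flip to black, move to (6,6). |black|=4 — new cell
Step 5: on WHITE (6,6): turn R to N, flip to black, move to (5,6). |black|=5 — REVISIT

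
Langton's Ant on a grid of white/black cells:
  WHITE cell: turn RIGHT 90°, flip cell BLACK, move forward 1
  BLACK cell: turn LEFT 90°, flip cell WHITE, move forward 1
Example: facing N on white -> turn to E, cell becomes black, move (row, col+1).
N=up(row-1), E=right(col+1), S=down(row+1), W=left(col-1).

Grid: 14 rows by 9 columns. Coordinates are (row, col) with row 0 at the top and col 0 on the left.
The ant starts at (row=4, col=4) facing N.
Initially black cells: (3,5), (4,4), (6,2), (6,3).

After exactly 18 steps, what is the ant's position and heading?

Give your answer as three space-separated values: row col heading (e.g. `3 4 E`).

Step 1: on BLACK (4,4): turn L to W, flip to white, move to (4,3). |black|=3
Step 2: on WHITE (4,3): turn R to N, flip to black, move to (3,3). |black|=4
Step 3: on WHITE (3,3): turn R to E, flip to black, move to (3,4). |black|=5
Step 4: on WHITE (3,4): turn R to S, flip to black, move to (4,4). |black|=6
Step 5: on WHITE (4,4): turn R to W, flip to black, move to (4,3). |black|=7
Step 6: on BLACK (4,3): turn L to S, flip to white, move to (5,3). |black|=6
Step 7: on WHITE (5,3): turn R to W, flip to black, move to (5,2). |black|=7
Step 8: on WHITE (5,2): turn R to N, flip to black, move to (4,2). |black|=8
Step 9: on WHITE (4,2): turn R to E, flip to black, move to (4,3). |black|=9
Step 10: on WHITE (4,3): turn R to S, flip to black, move to (5,3). |black|=10
Step 11: on BLACK (5,3): turn L to E, flip to white, move to (5,4). |black|=9
Step 12: on WHITE (5,4): turn R to S, flip to black, move to (6,4). |black|=10
Step 13: on WHITE (6,4): turn R to W, flip to black, move to (6,3). |black|=11
Step 14: on BLACK (6,3): turn L to S, flip to white, move to (7,3). |black|=10
Step 15: on WHITE (7,3): turn R to W, flip to black, move to (7,2). |black|=11
Step 16: on WHITE (7,2): turn R to N, flip to black, move to (6,2). |black|=12
Step 17: on BLACK (6,2): turn L to W, flip to white, move to (6,1). |black|=11
Step 18: on WHITE (6,1): turn R to N, flip to black, move to (5,1). |black|=12

Answer: 5 1 N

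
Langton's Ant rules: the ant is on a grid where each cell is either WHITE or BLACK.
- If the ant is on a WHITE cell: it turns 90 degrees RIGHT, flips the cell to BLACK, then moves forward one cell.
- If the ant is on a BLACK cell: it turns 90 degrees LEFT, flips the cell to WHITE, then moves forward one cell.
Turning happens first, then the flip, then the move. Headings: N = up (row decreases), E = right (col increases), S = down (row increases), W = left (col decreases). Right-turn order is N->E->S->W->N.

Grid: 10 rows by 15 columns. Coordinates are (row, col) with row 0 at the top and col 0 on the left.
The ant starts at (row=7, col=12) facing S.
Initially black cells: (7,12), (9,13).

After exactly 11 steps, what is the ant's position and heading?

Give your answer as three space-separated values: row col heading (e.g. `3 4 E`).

Step 1: on BLACK (7,12): turn L to E, flip to white, move to (7,13). |black|=1
Step 2: on WHITE (7,13): turn R to S, flip to black, move to (8,13). |black|=2
Step 3: on WHITE (8,13): turn R to W, flip to black, move to (8,12). |black|=3
Step 4: on WHITE (8,12): turn R to N, flip to black, move to (7,12). |black|=4
Step 5: on WHITE (7,12): turn R to E, flip to black, move to (7,13). |black|=5
Step 6: on BLACK (7,13): turn L to N, flip to white, move to (6,13). |black|=4
Step 7: on WHITE (6,13): turn R to E, flip to black, move to (6,14). |black|=5
Step 8: on WHITE (6,14): turn R to S, flip to black, move to (7,14). |black|=6
Step 9: on WHITE (7,14): turn R to W, flip to black, move to (7,13). |black|=7
Step 10: on WHITE (7,13): turn R to N, flip to black, move to (6,13). |black|=8
Step 11: on BLACK (6,13): turn L to W, flip to white, move to (6,12). |black|=7

Answer: 6 12 W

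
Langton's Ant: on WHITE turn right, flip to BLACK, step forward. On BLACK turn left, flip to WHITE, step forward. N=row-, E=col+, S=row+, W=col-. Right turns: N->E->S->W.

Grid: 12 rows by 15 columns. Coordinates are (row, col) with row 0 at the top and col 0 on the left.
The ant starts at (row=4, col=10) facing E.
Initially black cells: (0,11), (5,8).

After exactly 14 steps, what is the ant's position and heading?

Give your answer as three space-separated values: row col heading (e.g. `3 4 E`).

Step 1: on WHITE (4,10): turn R to S, flip to black, move to (5,10). |black|=3
Step 2: on WHITE (5,10): turn R to W, flip to black, move to (5,9). |black|=4
Step 3: on WHITE (5,9): turn R to N, flip to black, move to (4,9). |black|=5
Step 4: on WHITE (4,9): turn R to E, flip to black, move to (4,10). |black|=6
Step 5: on BLACK (4,10): turn L to N, flip to white, move to (3,10). |black|=5
Step 6: on WHITE (3,10): turn R to E, flip to black, move to (3,11). |black|=6
Step 7: on WHITE (3,11): turn R to S, flip to black, move to (4,11). |black|=7
Step 8: on WHITE (4,11): turn R to W, flip to black, move to (4,10). |black|=8
Step 9: on WHITE (4,10): turn R to N, flip to black, move to (3,10). |black|=9
Step 10: on BLACK (3,10): turn L to W, flip to white, move to (3,9). |black|=8
Step 11: on WHITE (3,9): turn R to N, flip to black, move to (2,9). |black|=9
Step 12: on WHITE (2,9): turn R to E, flip to black, move to (2,10). |black|=10
Step 13: on WHITE (2,10): turn R to S, flip to black, move to (3,10). |black|=11
Step 14: on WHITE (3,10): turn R to W, flip to black, move to (3,9). |black|=12

Answer: 3 9 W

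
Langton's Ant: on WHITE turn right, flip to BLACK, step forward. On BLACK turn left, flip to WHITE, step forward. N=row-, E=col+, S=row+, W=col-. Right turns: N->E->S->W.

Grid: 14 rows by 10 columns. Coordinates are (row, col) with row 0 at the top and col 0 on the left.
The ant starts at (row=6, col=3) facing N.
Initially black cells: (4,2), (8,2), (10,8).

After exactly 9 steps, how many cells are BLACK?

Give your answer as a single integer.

Step 1: on WHITE (6,3): turn R to E, flip to black, move to (6,4). |black|=4
Step 2: on WHITE (6,4): turn R to S, flip to black, move to (7,4). |black|=5
Step 3: on WHITE (7,4): turn R to W, flip to black, move to (7,3). |black|=6
Step 4: on WHITE (7,3): turn R to N, flip to black, move to (6,3). |black|=7
Step 5: on BLACK (6,3): turn L to W, flip to white, move to (6,2). |black|=6
Step 6: on WHITE (6,2): turn R to N, flip to black, move to (5,2). |black|=7
Step 7: on WHITE (5,2): turn R to E, flip to black, move to (5,3). |black|=8
Step 8: on WHITE (5,3): turn R to S, flip to black, move to (6,3). |black|=9
Step 9: on WHITE (6,3): turn R to W, flip to black, move to (6,2). |black|=10

Answer: 10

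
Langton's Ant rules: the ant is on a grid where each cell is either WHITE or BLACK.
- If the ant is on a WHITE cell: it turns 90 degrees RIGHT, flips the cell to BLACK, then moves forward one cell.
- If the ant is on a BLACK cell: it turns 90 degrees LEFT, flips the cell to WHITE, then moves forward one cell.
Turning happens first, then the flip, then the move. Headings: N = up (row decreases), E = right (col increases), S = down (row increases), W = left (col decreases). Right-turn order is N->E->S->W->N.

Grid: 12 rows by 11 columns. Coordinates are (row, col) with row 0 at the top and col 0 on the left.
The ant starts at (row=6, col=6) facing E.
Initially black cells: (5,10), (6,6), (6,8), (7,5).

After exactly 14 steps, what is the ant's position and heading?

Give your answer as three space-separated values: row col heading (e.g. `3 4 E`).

Answer: 5 5 E

Derivation:
Step 1: on BLACK (6,6): turn L to N, flip to white, move to (5,6). |black|=3
Step 2: on WHITE (5,6): turn R to E, flip to black, move to (5,7). |black|=4
Step 3: on WHITE (5,7): turn R to S, flip to black, move to (6,7). |black|=5
Step 4: on WHITE (6,7): turn R to W, flip to black, move to (6,6). |black|=6
Step 5: on WHITE (6,6): turn R to N, flip to black, move to (5,6). |black|=7
Step 6: on BLACK (5,6): turn L to W, flip to white, move to (5,5). |black|=6
Step 7: on WHITE (5,5): turn R to N, flip to black, move to (4,5). |black|=7
Step 8: on WHITE (4,5): turn R to E, flip to black, move to (4,6). |black|=8
Step 9: on WHITE (4,6): turn R to S, flip to black, move to (5,6). |black|=9
Step 10: on WHITE (5,6): turn R to W, flip to black, move to (5,5). |black|=10
Step 11: on BLACK (5,5): turn L to S, flip to white, move to (6,5). |black|=9
Step 12: on WHITE (6,5): turn R to W, flip to black, move to (6,4). |black|=10
Step 13: on WHITE (6,4): turn R to N, flip to black, move to (5,4). |black|=11
Step 14: on WHITE (5,4): turn R to E, flip to black, move to (5,5). |black|=12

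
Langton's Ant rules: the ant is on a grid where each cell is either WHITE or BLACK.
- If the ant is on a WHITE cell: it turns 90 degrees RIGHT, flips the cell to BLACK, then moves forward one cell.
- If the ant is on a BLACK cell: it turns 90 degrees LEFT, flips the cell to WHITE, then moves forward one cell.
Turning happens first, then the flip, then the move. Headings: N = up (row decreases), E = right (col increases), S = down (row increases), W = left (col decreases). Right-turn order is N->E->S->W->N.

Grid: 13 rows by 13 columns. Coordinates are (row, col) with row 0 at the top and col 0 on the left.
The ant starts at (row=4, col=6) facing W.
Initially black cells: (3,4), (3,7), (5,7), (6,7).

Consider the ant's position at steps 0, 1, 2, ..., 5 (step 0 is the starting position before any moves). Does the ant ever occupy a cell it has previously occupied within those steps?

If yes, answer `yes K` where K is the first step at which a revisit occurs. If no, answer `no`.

Step 1: on WHITE (4,6): turn R to N, flip to black, move to (3,6). |black|=5 — new cell
Step 2: on WHITE (3,6): turn R to E, flip to black, move to (3,7). |black|=6 — new cell
Step 3: on BLACK (3,7): turn L to N, flip to white, move to (2,7). |black|=5 — new cell
Step 4: on WHITE (2,7): turn R to E, flip to black, move to (2,8). |black|=6 — new cell
Step 5: on WHITE (2,8): turn R to S, flip to black, move to (3,8). |black|=7 — new cell
No revisit within 5 steps.

Answer: no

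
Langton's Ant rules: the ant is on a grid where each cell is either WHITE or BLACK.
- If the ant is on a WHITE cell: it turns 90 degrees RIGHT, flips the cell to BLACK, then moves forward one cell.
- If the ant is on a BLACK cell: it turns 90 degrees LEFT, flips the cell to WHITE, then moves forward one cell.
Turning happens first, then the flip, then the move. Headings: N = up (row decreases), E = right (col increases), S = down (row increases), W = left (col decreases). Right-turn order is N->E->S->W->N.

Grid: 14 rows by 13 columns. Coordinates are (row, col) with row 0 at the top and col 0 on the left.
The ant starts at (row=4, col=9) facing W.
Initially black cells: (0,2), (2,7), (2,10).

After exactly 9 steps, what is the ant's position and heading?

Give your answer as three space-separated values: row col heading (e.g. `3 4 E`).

Answer: 5 9 S

Derivation:
Step 1: on WHITE (4,9): turn R to N, flip to black, move to (3,9). |black|=4
Step 2: on WHITE (3,9): turn R to E, flip to black, move to (3,10). |black|=5
Step 3: on WHITE (3,10): turn R to S, flip to black, move to (4,10). |black|=6
Step 4: on WHITE (4,10): turn R to W, flip to black, move to (4,9). |black|=7
Step 5: on BLACK (4,9): turn L to S, flip to white, move to (5,9). |black|=6
Step 6: on WHITE (5,9): turn R to W, flip to black, move to (5,8). |black|=7
Step 7: on WHITE (5,8): turn R to N, flip to black, move to (4,8). |black|=8
Step 8: on WHITE (4,8): turn R to E, flip to black, move to (4,9). |black|=9
Step 9: on WHITE (4,9): turn R to S, flip to black, move to (5,9). |black|=10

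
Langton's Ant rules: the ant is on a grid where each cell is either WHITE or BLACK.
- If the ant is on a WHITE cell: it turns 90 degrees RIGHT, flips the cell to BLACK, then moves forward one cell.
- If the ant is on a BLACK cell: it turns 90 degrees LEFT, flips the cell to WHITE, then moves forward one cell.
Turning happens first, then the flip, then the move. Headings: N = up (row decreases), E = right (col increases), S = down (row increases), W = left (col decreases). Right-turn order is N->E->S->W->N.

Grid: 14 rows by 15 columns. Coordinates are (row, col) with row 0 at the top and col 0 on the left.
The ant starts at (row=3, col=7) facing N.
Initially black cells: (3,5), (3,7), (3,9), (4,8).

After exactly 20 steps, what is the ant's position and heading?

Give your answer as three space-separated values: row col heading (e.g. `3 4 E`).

Answer: 3 5 N

Derivation:
Step 1: on BLACK (3,7): turn L to W, flip to white, move to (3,6). |black|=3
Step 2: on WHITE (3,6): turn R to N, flip to black, move to (2,6). |black|=4
Step 3: on WHITE (2,6): turn R to E, flip to black, move to (2,7). |black|=5
Step 4: on WHITE (2,7): turn R to S, flip to black, move to (3,7). |black|=6
Step 5: on WHITE (3,7): turn R to W, flip to black, move to (3,6). |black|=7
Step 6: on BLACK (3,6): turn L to S, flip to white, move to (4,6). |black|=6
Step 7: on WHITE (4,6): turn R to W, flip to black, move to (4,5). |black|=7
Step 8: on WHITE (4,5): turn R to N, flip to black, move to (3,5). |black|=8
Step 9: on BLACK (3,5): turn L to W, flip to white, move to (3,4). |black|=7
Step 10: on WHITE (3,4): turn R to N, flip to black, move to (2,4). |black|=8
Step 11: on WHITE (2,4): turn R to E, flip to black, move to (2,5). |black|=9
Step 12: on WHITE (2,5): turn R to S, flip to black, move to (3,5). |black|=10
Step 13: on WHITE (3,5): turn R to W, flip to black, move to (3,4). |black|=11
Step 14: on BLACK (3,4): turn L to S, flip to white, move to (4,4). |black|=10
Step 15: on WHITE (4,4): turn R to W, flip to black, move to (4,3). |black|=11
Step 16: on WHITE (4,3): turn R to N, flip to black, move to (3,3). |black|=12
Step 17: on WHITE (3,3): turn R to E, flip to black, move to (3,4). |black|=13
Step 18: on WHITE (3,4): turn R to S, flip to black, move to (4,4). |black|=14
Step 19: on BLACK (4,4): turn L to E, flip to white, move to (4,5). |black|=13
Step 20: on BLACK (4,5): turn L to N, flip to white, move to (3,5). |black|=12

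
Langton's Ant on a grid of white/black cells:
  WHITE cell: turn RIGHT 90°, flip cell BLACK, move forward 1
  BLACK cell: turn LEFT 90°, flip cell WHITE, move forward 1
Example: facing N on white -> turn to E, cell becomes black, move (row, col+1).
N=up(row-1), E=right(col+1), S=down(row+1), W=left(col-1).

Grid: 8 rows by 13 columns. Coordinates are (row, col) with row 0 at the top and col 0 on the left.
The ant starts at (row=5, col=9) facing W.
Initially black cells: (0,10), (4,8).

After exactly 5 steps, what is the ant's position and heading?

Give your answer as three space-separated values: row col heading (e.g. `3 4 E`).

Step 1: on WHITE (5,9): turn R to N, flip to black, move to (4,9). |black|=3
Step 2: on WHITE (4,9): turn R to E, flip to black, move to (4,10). |black|=4
Step 3: on WHITE (4,10): turn R to S, flip to black, move to (5,10). |black|=5
Step 4: on WHITE (5,10): turn R to W, flip to black, move to (5,9). |black|=6
Step 5: on BLACK (5,9): turn L to S, flip to white, move to (6,9). |black|=5

Answer: 6 9 S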